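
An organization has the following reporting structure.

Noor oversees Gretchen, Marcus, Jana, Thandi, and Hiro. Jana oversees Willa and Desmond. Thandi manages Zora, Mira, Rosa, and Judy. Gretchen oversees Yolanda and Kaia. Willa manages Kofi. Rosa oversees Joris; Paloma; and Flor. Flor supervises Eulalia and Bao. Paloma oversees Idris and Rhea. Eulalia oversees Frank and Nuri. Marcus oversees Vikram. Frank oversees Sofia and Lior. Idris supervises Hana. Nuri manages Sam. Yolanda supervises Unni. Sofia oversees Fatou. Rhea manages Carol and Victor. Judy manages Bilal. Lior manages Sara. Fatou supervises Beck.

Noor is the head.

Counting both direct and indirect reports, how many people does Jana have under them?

Jana directly manages Willa, Desmond. Under Willa: Kofi (1). Desmond has no reports. So Jana's organization is 2 direct reports plus everyone under them: 2 + 1 = 3.

3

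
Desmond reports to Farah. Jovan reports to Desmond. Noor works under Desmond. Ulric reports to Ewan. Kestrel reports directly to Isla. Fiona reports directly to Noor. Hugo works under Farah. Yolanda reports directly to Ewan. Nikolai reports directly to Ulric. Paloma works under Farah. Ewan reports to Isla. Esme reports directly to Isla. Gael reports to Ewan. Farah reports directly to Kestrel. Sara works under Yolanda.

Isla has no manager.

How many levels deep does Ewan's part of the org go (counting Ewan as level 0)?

2

The longest chain under Ewan runs Ewan → Yolanda → Sara, which is 2 levels below Ewan.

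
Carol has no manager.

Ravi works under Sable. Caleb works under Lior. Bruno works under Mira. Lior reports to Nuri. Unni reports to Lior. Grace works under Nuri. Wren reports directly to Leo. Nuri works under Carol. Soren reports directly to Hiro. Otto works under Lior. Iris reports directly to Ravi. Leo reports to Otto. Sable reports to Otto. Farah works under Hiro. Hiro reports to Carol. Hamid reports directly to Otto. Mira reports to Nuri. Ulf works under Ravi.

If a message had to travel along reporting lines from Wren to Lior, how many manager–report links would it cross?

Wren is in Lior's organization: the chain from Wren up to Lior is Wren → Leo → Otto → Lior, which is 3 links.

3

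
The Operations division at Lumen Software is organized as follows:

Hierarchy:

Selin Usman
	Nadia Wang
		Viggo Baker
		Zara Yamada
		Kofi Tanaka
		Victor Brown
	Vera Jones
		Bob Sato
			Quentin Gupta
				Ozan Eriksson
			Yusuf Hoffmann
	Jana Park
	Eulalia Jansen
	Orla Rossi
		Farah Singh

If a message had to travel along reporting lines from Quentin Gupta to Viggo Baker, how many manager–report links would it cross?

Quentin Gupta is 3 levels below Selin Usman, and Viggo Baker is 2 levels below Selin Usman (their lowest common manager). The shortest path runs up from Quentin Gupta to Selin Usman and back down to Viggo Baker: 3 + 2 = 5 links.

5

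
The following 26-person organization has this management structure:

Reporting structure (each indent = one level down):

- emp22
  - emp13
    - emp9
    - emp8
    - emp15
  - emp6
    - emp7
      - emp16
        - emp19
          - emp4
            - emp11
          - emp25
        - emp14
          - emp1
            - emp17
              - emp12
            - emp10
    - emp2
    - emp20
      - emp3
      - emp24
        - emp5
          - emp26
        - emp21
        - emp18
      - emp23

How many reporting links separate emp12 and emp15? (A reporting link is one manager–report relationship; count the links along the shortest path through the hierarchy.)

9

emp12 is 7 levels below emp22, and emp15 is 2 levels below emp22 (their lowest common manager). The shortest path runs up from emp12 to emp22 and back down to emp15: 7 + 2 = 9 links.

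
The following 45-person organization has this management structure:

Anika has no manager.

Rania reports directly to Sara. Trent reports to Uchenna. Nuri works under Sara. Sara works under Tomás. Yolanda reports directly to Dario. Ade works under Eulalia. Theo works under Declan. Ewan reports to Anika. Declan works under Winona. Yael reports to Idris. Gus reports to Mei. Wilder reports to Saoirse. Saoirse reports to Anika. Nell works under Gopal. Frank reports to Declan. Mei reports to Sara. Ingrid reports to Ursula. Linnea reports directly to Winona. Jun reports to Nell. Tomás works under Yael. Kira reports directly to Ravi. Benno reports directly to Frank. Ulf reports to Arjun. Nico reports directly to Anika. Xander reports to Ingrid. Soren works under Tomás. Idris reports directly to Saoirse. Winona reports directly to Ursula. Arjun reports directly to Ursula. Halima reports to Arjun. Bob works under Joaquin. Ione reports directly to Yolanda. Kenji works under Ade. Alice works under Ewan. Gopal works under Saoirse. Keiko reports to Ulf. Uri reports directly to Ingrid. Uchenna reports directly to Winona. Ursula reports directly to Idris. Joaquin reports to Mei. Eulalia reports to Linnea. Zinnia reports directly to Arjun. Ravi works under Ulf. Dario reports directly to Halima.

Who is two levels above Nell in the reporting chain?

Saoirse

Nell reports to Gopal, and Gopal reports to Saoirse. So Nell's skip-level manager is Saoirse.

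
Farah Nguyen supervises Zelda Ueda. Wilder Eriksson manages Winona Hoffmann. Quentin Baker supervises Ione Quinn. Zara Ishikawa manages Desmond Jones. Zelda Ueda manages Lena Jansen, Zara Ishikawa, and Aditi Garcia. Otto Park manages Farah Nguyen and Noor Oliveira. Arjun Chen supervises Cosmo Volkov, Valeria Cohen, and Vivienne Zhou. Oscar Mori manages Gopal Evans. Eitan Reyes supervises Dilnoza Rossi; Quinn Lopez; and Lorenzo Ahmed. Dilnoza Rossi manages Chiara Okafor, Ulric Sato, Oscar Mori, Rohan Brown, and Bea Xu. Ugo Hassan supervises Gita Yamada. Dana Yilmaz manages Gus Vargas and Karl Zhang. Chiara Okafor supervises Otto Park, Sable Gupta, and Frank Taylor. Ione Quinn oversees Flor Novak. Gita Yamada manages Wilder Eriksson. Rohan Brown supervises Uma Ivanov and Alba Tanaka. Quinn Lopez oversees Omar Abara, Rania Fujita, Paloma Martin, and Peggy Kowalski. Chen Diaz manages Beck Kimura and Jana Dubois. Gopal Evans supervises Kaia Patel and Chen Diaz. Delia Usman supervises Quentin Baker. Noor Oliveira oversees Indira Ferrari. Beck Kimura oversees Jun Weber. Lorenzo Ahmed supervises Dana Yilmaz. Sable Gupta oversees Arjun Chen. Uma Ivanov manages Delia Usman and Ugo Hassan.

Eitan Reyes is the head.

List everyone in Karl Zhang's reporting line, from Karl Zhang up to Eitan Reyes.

Karl Zhang reports to Dana Yilmaz. Dana Yilmaz reports to Lorenzo Ahmed. Lorenzo Ahmed reports to Eitan Reyes. Eitan Reyes is at the top.

Karl Zhang -> Dana Yilmaz -> Lorenzo Ahmed -> Eitan Reyes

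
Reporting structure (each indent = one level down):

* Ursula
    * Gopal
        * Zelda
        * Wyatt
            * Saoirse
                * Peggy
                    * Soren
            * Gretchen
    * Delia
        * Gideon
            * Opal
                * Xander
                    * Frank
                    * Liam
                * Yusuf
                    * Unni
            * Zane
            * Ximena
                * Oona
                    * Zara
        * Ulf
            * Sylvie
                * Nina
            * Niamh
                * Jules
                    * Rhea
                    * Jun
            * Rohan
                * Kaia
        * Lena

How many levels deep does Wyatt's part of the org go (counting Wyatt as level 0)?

The longest chain under Wyatt runs Wyatt → Saoirse → Peggy → Soren, which is 3 levels below Wyatt.

3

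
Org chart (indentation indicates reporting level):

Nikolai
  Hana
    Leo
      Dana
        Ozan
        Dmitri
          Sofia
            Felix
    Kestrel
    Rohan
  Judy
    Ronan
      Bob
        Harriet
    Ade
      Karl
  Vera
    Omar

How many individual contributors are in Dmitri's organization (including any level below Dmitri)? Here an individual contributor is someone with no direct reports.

1

The only person in Dmitri's organization with no one reporting to them is Felix. That is 1.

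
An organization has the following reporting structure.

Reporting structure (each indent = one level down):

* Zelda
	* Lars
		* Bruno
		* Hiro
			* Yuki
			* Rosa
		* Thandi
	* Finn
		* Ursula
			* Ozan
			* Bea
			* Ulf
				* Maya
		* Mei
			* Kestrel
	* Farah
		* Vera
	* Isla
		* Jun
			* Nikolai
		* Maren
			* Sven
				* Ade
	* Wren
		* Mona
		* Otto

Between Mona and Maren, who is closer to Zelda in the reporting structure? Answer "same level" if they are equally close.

Both Mona and Maren are 2 levels below Zelda.

same level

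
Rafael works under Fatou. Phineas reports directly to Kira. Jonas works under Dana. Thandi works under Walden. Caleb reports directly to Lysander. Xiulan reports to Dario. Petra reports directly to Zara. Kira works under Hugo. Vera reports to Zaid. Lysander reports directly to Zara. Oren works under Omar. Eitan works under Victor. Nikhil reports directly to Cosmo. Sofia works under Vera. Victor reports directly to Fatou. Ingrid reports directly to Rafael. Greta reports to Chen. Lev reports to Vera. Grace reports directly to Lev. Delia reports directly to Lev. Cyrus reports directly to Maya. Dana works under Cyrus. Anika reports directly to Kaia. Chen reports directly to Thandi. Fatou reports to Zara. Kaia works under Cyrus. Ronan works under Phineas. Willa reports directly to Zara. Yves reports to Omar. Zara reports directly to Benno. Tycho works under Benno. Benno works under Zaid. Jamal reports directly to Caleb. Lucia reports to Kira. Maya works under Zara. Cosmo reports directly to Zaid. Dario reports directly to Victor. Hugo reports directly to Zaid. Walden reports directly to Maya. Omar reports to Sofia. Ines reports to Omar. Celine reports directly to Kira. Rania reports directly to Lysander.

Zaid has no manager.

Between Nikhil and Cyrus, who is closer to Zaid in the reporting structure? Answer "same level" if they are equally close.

Nikhil

Nikhil is 2 levels below Zaid; Cyrus is 4. Nikhil is higher.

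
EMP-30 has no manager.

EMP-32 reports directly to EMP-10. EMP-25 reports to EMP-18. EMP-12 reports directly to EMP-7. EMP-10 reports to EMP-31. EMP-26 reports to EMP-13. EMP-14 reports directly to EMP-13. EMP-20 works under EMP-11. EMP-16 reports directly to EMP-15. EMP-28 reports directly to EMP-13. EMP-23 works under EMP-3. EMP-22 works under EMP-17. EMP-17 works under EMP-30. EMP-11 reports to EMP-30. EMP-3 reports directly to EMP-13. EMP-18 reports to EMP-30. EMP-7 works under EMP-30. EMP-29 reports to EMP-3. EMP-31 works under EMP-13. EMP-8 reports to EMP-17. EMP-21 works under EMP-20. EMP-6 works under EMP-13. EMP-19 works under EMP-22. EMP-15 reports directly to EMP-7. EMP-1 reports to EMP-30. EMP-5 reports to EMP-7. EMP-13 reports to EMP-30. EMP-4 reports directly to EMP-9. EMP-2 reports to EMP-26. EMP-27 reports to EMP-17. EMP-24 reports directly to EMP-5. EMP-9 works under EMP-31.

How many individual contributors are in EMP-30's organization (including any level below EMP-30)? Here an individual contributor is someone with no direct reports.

17

The people in EMP-30's organization with no one reporting to them are EMP-1, EMP-21, EMP-25, EMP-12, EMP-16, EMP-24, EMP-2, EMP-6, EMP-14, EMP-28, EMP-32, EMP-4, EMP-29, EMP-23, EMP-8, EMP-19, EMP-27. That is 17.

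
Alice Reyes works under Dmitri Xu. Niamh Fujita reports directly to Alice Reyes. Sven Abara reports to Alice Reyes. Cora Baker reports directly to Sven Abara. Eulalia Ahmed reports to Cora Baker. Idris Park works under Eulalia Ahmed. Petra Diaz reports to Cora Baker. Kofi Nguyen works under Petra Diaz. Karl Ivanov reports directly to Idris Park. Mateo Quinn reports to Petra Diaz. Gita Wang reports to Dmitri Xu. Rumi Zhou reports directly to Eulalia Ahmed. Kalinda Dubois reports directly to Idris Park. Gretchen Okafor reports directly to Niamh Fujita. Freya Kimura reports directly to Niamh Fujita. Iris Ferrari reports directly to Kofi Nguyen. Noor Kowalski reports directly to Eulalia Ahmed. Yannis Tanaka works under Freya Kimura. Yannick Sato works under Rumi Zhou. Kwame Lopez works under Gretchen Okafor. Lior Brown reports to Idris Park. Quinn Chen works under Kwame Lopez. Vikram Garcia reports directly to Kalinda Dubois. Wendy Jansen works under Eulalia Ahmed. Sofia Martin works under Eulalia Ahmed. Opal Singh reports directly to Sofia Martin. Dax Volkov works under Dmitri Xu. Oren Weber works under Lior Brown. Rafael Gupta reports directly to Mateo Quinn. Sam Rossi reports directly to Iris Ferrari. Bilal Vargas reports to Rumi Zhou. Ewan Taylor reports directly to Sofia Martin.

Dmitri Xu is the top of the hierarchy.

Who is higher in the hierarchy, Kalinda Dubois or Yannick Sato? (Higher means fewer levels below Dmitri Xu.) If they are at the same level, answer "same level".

Both Kalinda Dubois and Yannick Sato are 6 levels below Dmitri Xu.

same level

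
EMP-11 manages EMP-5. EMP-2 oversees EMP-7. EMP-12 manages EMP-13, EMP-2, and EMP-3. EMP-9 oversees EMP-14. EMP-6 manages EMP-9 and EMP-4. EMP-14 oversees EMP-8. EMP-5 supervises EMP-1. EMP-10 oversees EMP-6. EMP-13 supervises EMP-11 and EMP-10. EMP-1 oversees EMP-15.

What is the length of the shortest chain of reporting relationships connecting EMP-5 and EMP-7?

5

EMP-5 is 3 levels below EMP-12, and EMP-7 is 2 levels below EMP-12 (their lowest common manager). The shortest path runs up from EMP-5 to EMP-12 and back down to EMP-7: 3 + 2 = 5 links.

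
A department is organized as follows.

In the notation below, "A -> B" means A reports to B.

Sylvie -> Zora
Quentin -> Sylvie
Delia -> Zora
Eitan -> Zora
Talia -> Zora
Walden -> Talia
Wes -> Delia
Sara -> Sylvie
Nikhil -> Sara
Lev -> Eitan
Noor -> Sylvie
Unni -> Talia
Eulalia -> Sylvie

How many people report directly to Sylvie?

Sylvie directly manages Quentin, Sara, Noor, Eulalia. That is 4 direct reports.

4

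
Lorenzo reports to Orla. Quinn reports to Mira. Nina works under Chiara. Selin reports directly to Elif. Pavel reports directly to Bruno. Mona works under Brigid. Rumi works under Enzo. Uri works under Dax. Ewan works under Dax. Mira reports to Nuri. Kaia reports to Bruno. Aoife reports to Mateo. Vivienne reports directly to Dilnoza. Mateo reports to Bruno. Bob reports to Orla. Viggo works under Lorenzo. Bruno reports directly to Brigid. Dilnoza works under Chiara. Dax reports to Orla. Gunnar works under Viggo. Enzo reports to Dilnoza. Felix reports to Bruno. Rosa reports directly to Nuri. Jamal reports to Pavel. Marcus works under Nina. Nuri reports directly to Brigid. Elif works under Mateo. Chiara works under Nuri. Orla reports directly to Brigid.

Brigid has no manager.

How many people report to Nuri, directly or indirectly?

10

Nuri directly manages Chiara, Rosa, Mira. Under Chiara: Nina, Marcus, Dilnoza, Enzo, Rumi, Vivienne (6). Rosa has no reports. Under Mira: Quinn (1). So Nuri's organization is 3 direct reports plus everyone under them: 7 + 1 + 2 = 10.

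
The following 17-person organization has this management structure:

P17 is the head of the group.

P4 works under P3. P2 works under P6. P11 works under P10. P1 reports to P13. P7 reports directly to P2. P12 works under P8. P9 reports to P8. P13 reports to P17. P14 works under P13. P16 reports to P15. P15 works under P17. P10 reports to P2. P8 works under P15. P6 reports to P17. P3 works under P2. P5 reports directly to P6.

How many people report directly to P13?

2

P13 directly manages P1, P14. That is 2 direct reports.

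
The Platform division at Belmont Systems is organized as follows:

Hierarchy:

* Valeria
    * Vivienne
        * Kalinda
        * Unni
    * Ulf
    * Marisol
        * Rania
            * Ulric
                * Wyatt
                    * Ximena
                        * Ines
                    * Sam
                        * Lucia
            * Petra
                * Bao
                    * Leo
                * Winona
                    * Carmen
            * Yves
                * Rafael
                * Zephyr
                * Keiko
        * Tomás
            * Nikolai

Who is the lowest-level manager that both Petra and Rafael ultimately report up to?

Petra's chain of managers is Rania, Marisol, Valeria. Rafael's chain of managers is Yves, Rania, Marisol, Valeria. The first manager that appears in both chains is Rania.

Rania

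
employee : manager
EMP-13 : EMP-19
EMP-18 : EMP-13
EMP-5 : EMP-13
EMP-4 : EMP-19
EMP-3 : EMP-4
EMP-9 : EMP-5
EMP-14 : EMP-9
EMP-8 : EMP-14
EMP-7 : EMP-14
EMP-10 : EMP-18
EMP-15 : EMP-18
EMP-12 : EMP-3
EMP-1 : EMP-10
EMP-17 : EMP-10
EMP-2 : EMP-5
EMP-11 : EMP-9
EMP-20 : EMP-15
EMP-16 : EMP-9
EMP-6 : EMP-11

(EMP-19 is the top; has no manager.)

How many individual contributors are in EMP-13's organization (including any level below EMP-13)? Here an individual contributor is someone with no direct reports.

The people in EMP-13's organization with no one reporting to them are EMP-2, EMP-16, EMP-6, EMP-7, EMP-8, EMP-20, EMP-17, EMP-1. That is 8.

8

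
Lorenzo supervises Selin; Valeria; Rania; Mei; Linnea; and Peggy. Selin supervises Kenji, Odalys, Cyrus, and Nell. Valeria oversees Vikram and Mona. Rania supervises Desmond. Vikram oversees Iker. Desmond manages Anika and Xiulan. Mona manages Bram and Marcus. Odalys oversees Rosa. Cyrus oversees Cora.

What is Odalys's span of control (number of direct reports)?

1

Odalys directly manages Rosa. That is 1 direct report.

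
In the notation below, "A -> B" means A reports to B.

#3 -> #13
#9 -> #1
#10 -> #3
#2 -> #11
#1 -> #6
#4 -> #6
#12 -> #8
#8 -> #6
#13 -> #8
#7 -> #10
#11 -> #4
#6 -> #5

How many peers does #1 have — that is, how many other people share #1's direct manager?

#1 reports to #6. #6's other direct reports are #8, #4 — 2 peers.

2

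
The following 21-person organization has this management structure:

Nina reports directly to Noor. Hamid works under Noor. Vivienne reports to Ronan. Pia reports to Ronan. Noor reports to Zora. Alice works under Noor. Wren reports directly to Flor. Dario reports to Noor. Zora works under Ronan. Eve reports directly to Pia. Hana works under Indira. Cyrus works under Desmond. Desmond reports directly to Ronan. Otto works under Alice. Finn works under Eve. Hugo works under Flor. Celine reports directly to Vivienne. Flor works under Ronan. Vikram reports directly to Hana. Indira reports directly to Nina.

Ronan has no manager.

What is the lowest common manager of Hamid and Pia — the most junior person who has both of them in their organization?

Hamid's chain of managers is Noor, Zora, Ronan. Pia's chain of managers is Ronan. The first manager that appears in both chains is Ronan.

Ronan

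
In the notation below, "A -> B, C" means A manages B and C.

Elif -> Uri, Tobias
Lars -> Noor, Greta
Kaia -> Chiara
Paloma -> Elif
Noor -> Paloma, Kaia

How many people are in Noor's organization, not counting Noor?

Noor directly manages Paloma, Kaia. Under Paloma: Elif, Tobias, Uri (3). Under Kaia: Chiara (1). So Noor's organization is 2 direct reports plus everyone under them: 4 + 2 = 6.

6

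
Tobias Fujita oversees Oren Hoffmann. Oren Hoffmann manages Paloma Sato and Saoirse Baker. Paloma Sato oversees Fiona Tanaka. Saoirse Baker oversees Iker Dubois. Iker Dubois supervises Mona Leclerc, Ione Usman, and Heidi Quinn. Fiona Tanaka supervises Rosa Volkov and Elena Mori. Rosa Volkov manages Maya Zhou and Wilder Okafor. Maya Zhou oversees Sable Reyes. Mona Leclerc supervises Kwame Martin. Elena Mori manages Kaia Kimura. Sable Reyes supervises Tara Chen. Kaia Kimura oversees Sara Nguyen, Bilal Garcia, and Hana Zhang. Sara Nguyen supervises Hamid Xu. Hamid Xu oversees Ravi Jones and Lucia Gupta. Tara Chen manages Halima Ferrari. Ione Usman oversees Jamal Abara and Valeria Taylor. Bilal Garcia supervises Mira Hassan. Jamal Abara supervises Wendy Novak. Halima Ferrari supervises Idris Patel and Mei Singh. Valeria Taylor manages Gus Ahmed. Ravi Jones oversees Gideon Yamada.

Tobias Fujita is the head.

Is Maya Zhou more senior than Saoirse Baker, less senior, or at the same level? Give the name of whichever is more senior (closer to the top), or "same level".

Saoirse Baker

Maya Zhou is 5 levels below Tobias Fujita; Saoirse Baker is 2. Saoirse Baker is higher.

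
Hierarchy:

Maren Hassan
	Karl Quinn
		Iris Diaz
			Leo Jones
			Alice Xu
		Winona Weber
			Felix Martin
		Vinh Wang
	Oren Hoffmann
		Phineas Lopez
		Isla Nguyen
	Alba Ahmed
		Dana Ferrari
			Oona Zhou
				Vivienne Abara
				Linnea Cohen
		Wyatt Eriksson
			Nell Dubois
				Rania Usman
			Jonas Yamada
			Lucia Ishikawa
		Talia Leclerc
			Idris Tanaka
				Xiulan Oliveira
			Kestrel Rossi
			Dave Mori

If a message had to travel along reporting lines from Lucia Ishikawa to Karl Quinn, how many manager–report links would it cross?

4

Lucia Ishikawa is 3 levels below Maren Hassan, and Karl Quinn is 1 level below Maren Hassan (their lowest common manager). The shortest path runs up from Lucia Ishikawa to Maren Hassan and back down to Karl Quinn: 3 + 1 = 4 links.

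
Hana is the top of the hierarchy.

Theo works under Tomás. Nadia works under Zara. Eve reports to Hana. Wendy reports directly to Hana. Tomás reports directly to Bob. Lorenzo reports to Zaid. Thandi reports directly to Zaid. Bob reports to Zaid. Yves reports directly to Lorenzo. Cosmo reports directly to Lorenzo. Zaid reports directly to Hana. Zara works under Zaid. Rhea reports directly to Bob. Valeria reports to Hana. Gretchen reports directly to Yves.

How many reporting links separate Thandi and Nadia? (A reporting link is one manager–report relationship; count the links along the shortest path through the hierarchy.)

Thandi is 1 level below Zaid, and Nadia is 2 levels below Zaid (their lowest common manager). The shortest path runs up from Thandi to Zaid and back down to Nadia: 1 + 2 = 3 links.

3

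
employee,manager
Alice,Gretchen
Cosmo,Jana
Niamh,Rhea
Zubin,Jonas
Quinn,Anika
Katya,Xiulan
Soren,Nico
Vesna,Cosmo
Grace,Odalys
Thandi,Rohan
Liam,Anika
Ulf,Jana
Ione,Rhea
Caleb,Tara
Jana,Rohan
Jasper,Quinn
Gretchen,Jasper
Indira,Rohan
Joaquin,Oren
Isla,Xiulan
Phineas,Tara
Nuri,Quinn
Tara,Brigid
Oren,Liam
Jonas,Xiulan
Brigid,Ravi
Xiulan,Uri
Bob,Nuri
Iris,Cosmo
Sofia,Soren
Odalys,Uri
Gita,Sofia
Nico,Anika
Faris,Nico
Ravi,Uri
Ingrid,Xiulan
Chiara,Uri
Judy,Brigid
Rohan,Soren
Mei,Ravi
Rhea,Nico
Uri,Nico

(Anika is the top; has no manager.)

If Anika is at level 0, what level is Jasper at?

Chain from Jasper up to Anika: Jasper → Quinn → Anika. That is 2 steps up, so Jasper is 2 levels below Anika.

2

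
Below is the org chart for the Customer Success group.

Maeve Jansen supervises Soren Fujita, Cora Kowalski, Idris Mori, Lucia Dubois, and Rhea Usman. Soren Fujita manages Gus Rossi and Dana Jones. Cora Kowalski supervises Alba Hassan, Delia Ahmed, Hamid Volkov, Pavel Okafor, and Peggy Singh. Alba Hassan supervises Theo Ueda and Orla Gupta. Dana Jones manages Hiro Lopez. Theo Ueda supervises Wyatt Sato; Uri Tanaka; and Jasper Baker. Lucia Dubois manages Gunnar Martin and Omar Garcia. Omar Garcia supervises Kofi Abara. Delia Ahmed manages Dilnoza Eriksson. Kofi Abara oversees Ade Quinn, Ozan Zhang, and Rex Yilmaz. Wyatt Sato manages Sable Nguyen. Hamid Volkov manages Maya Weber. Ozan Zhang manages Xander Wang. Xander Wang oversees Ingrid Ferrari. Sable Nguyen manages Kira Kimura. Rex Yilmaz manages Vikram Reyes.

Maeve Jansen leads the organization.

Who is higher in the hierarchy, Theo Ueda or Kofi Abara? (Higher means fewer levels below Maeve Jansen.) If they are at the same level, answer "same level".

same level

Both Theo Ueda and Kofi Abara are 3 levels below Maeve Jansen.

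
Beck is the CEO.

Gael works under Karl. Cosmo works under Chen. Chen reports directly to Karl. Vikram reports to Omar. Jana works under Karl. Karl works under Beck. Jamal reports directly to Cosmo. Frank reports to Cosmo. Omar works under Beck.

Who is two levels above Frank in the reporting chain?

Frank reports to Cosmo, and Cosmo reports to Chen. So Frank's skip-level manager is Chen.

Chen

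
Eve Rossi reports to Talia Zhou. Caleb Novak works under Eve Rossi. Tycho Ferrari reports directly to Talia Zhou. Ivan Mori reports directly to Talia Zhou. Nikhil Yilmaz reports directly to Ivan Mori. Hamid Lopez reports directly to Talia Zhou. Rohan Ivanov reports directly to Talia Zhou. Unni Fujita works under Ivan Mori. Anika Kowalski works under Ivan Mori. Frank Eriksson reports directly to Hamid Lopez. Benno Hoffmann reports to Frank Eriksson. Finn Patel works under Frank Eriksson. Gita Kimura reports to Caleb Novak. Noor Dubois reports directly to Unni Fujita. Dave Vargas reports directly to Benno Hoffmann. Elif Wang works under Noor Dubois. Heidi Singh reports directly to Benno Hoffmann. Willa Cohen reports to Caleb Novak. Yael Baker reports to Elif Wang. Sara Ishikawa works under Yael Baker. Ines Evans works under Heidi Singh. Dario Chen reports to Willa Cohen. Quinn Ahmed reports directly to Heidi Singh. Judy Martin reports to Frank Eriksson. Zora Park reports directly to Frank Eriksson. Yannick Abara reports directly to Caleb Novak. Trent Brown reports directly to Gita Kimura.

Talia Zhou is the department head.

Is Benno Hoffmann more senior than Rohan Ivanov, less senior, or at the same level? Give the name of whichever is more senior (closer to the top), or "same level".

Benno Hoffmann is 3 levels below Talia Zhou; Rohan Ivanov is 1. Rohan Ivanov is higher.

Rohan Ivanov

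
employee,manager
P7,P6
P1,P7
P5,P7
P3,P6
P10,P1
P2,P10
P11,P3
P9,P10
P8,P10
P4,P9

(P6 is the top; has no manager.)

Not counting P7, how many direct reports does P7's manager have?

1

P7 reports to P6. P6's other direct reports are P3 — 1 peer.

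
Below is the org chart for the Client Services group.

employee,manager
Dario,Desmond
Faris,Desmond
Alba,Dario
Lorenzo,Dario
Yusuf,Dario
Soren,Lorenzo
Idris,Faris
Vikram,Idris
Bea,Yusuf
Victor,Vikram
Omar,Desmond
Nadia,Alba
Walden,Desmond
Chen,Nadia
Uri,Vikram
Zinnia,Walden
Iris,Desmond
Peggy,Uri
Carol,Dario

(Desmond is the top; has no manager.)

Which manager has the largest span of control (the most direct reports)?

Direct-report counts: Desmond has 5; Walden has 1; Faris has 1; Idris has 1; Vikram has 2; Uri has 1; Dario has 4; Yusuf has 1; Lorenzo has 1; Alba has 1; Nadia has 1. The largest is 5, held by Desmond.

Desmond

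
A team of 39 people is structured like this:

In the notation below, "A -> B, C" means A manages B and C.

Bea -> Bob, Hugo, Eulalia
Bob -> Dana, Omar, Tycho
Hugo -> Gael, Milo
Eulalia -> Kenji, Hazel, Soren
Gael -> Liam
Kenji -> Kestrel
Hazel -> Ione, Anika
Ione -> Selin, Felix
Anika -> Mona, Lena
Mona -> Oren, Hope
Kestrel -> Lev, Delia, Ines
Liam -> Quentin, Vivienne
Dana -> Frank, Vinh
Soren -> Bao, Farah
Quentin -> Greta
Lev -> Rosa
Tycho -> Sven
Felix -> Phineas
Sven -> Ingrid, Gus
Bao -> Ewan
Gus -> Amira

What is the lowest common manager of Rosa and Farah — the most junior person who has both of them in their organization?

Rosa's chain of managers is Lev, Kestrel, Kenji, Eulalia, Bea. Farah's chain of managers is Soren, Eulalia, Bea. The first manager that appears in both chains is Eulalia.

Eulalia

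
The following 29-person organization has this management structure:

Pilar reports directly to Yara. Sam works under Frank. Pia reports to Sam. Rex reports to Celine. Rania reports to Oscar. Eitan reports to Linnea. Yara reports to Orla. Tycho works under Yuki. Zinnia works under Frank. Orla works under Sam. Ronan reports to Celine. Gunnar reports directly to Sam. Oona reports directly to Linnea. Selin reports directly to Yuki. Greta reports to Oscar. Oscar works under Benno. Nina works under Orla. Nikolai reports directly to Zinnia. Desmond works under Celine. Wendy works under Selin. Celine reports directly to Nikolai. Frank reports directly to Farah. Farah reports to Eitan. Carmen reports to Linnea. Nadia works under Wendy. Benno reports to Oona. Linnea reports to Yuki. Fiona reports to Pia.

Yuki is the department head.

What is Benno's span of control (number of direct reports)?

Benno directly manages Oscar. That is 1 direct report.

1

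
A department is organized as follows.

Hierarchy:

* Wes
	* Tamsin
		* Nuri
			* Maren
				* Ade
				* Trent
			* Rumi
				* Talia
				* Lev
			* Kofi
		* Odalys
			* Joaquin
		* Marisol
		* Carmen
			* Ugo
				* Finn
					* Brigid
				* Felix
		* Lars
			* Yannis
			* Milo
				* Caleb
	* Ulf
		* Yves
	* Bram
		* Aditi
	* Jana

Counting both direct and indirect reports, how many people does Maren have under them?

2

Maren directly manages Ade, Trent. Ade has no reports. Trent has no reports. So Maren's organization is 2 direct reports plus everyone under them: 1 + 1 = 2.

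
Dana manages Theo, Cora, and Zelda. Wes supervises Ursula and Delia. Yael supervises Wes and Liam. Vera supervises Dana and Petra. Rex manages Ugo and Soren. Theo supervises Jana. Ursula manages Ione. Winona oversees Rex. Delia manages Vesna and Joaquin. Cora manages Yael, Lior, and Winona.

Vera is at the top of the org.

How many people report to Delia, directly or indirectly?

Delia directly manages Joaquin, Vesna. Joaquin has no reports. Vesna has no reports. So Delia's organization is 2 direct reports plus everyone under them: 1 + 1 = 2.

2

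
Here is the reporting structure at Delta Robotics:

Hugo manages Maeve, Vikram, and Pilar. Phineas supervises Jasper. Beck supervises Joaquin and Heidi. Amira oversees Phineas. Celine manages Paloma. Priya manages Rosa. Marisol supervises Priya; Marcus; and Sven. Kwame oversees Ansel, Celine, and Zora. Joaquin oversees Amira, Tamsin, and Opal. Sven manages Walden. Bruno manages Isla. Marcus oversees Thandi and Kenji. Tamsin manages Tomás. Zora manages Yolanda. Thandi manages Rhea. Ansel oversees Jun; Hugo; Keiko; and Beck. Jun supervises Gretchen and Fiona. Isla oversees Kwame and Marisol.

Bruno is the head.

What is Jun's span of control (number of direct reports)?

2

Jun directly manages Gretchen, Fiona. That is 2 direct reports.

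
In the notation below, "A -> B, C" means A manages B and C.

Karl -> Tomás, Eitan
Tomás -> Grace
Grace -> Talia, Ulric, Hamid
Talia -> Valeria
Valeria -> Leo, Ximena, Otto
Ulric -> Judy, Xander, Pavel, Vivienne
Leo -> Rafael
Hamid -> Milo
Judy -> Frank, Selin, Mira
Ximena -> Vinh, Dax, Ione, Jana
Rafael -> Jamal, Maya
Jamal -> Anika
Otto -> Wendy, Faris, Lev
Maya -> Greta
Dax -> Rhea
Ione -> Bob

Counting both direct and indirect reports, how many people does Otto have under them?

3

Otto directly manages Wendy, Faris, Lev. Wendy has no reports. Faris has no reports. Lev has no reports. So Otto's organization is 3 direct reports plus everyone under them: 1 + 1 + 1 = 3.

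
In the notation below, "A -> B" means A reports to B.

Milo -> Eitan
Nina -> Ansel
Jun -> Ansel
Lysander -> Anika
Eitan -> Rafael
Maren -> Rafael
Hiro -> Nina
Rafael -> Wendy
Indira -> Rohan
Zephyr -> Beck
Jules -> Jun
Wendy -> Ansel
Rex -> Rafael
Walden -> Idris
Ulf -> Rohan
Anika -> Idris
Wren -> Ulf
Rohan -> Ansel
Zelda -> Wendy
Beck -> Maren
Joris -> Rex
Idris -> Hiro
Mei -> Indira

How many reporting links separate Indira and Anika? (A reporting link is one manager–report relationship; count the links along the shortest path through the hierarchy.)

6

Indira is 2 levels below Ansel, and Anika is 4 levels below Ansel (their lowest common manager). The shortest path runs up from Indira to Ansel and back down to Anika: 2 + 4 = 6 links.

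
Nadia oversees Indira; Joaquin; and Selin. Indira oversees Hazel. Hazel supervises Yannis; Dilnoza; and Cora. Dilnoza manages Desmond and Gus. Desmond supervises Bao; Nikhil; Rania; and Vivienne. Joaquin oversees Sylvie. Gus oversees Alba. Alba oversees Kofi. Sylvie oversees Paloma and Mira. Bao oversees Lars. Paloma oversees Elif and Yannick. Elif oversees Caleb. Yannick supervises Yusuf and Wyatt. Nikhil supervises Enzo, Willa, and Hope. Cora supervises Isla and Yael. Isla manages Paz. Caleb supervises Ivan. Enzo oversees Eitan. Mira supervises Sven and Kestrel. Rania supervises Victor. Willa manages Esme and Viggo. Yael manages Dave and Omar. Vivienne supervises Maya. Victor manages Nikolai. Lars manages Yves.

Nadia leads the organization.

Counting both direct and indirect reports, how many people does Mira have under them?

2

Mira directly manages Kestrel, Sven. Kestrel has no reports. Sven has no reports. So Mira's organization is 2 direct reports plus everyone under them: 1 + 1 = 2.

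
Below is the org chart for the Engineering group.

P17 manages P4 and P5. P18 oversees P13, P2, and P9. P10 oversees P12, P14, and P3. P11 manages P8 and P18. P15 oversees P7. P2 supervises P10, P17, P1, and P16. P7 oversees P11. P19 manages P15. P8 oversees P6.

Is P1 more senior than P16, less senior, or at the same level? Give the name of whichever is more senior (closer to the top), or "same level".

same level

Both P1 and P16 are 6 levels below P19.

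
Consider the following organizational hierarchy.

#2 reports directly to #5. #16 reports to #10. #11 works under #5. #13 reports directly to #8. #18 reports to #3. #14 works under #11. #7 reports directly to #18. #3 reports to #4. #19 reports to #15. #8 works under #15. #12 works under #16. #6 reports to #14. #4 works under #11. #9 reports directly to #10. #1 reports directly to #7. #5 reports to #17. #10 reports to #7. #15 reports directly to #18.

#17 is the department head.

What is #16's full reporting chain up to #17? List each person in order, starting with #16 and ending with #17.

#16 -> #10 -> #7 -> #18 -> #3 -> #4 -> #11 -> #5 -> #17

#16 reports to #10. #10 reports to #7. #7 reports to #18. #18 reports to #3. #3 reports to #4. #4 reports to #11. #11 reports to #5. #5 reports to #17. #17 is at the top.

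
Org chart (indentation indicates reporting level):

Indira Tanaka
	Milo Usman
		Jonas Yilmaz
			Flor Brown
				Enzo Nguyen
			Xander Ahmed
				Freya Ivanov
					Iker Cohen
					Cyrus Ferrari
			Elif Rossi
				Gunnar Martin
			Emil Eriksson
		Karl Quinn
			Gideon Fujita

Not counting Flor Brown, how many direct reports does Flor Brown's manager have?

3

Flor Brown reports to Jonas Yilmaz. Jonas Yilmaz's other direct reports are Xander Ahmed, Elif Rossi, Emil Eriksson — 3 peers.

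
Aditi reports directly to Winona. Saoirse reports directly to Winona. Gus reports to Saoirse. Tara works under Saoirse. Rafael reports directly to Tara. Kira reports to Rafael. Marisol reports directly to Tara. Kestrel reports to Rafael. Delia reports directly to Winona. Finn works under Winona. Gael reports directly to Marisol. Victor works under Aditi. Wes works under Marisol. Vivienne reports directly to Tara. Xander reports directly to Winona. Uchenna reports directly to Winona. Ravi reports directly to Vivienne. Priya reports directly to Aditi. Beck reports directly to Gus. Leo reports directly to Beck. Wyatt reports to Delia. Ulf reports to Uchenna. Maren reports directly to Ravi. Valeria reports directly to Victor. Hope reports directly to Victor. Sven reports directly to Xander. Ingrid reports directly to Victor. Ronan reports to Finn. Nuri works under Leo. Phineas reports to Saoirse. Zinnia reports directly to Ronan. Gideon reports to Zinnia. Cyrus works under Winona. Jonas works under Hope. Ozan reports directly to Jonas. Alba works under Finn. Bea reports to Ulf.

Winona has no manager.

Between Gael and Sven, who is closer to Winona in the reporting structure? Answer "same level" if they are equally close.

Sven

Gael is 4 levels below Winona; Sven is 2. Sven is higher.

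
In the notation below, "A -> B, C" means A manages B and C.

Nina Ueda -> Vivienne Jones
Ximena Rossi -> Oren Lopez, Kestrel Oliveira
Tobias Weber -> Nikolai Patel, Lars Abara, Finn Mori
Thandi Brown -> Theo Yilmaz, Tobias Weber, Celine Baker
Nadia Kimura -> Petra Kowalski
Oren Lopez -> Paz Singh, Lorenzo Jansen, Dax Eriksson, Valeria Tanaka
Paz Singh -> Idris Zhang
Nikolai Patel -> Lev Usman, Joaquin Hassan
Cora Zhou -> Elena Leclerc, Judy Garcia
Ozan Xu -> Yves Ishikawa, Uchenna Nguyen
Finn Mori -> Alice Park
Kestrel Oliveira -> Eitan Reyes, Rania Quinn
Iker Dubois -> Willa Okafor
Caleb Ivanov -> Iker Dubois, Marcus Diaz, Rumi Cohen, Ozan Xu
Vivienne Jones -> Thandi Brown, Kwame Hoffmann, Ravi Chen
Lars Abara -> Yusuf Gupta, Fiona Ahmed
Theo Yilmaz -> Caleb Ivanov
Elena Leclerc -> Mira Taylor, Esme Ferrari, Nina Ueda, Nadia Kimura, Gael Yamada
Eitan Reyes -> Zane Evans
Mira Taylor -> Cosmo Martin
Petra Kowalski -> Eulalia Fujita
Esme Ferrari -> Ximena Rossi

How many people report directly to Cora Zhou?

2

Cora Zhou directly manages Elena Leclerc, Judy Garcia. That is 2 direct reports.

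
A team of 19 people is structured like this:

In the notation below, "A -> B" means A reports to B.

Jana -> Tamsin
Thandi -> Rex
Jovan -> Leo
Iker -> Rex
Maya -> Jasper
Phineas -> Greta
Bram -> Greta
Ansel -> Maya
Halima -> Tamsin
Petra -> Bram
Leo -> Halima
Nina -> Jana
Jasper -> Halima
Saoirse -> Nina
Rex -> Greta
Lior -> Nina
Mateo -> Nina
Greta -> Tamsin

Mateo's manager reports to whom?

Jana

Mateo reports to Nina, and Nina reports to Jana. So Mateo's skip-level manager is Jana.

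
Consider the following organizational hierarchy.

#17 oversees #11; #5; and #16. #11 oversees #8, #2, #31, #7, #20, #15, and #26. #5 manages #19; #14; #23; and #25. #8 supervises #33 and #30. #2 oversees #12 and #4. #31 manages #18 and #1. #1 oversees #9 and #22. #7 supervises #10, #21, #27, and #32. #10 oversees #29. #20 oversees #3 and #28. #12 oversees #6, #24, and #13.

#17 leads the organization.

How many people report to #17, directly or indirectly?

32

#17 directly manages #11, #5, #16. Under #11: #26, #15, #20, #28, #3, #7, #32, #27, #21, #10, #29, #31, #18, #1, #22, #9, #2, #12, #13, #24, #6, #4, #8, #33, #30 (25). Under #5: #14, #23, #25, #19 (4). #16 has no reports. So #17's organization is 3 direct reports plus everyone under them: 26 + 5 + 1 = 32.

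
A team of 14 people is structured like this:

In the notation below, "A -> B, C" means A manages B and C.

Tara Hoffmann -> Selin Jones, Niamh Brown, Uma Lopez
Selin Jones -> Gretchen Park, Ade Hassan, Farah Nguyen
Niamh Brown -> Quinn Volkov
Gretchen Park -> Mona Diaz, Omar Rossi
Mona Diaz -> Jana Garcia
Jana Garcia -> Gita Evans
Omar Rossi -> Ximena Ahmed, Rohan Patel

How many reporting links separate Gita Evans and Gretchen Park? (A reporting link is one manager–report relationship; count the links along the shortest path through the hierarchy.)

3

Gita Evans is in Gretchen Park's organization: the chain from Gita Evans up to Gretchen Park is Gita Evans → Jana Garcia → Mona Diaz → Gretchen Park, which is 3 links.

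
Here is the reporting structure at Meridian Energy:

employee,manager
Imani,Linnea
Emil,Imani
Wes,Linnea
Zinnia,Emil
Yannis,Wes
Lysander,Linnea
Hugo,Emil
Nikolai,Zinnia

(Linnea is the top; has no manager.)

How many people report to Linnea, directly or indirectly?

8

Linnea directly manages Imani, Wes, Lysander. Under Imani: Emil, Hugo, Zinnia, Nikolai (4). Under Wes: Yannis (1). Lysander has no reports. So Linnea's organization is 3 direct reports plus everyone under them: 5 + 2 + 1 = 8.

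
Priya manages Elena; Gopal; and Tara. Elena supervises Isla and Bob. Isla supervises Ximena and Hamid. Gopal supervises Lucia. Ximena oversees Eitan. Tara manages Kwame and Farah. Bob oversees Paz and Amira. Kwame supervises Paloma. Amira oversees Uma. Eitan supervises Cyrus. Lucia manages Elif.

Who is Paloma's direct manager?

Paloma reports directly to Kwame.

Kwame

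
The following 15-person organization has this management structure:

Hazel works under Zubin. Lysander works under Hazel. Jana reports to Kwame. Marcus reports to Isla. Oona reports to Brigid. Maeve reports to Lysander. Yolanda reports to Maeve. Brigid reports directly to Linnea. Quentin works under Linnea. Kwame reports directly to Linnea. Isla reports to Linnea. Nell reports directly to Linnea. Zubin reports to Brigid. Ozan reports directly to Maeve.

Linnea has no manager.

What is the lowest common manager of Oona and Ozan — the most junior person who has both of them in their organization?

Brigid

Oona's chain of managers is Brigid, Linnea. Ozan's chain of managers is Maeve, Lysander, Hazel, Zubin, Brigid, Linnea. The first manager that appears in both chains is Brigid.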